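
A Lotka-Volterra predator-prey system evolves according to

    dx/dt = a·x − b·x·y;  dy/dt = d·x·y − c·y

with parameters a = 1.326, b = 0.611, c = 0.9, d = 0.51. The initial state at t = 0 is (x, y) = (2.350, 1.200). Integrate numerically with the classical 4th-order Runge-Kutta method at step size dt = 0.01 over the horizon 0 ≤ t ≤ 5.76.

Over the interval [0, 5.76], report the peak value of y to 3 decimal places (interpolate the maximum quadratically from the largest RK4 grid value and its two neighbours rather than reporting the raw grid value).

max y = 3.725

t=0.000: state=(2.350, 1.200)
step 1 (dt=0.01): k1=(1.393, 0.358), k2=(1.395, 0.363), k3=(1.395, 0.363), k4=(1.396, 0.368); state += dt/6·(k1+2k2+2k3+k4)
t=0.010: state=(2.364, 1.204)
t=0.020: state=(2.378, 1.207)
t=0.030: state=(2.392, 1.211)
continuing one RK4 step at a time; state shown every 20 steps (Δt=0.2):
t=0.200: state=(2.632, 1.292)
t=0.400: state=(2.907, 1.432)
t=0.600: state=(3.145, 1.629)
t=0.800: state=(3.309, 1.893)
t=1.000: state=(3.356, 2.224)
t=1.200: state=(3.259, 2.606)
t=1.400: state=(3.016, 3.001)
t=1.600: state=(2.665, 3.351)
t=1.800: state=(2.269, 3.600)
t=2.000: state=(1.889, 3.716)
t=2.200: state=(1.563, 3.700)
t=2.400: state=(1.306, 3.575)
t=2.600: state=(1.112, 3.376)
t=2.800: state=(0.974, 3.136)
t=3.000: state=(0.879, 2.878)
t=3.200: state=(0.819, 2.620)
t=3.400: state=(0.787, 2.375)
t=3.600: state=(0.779, 2.148)
t=3.800: state=(0.791, 1.944)
t=4.000: state=(0.822, 1.762)
t=4.200: state=(0.873, 1.605)
t=4.400: state=(0.943, 1.470)
t=4.600: state=(1.035, 1.358)
t=4.800: state=(1.149, 1.268)
t=5.000: state=(1.289, 1.199)
t=5.200: state=(1.456, 1.152)
t=5.400: state=(1.652, 1.127)
t=5.600: state=(1.877, 1.126)
t=5.760: state=(2.077, 1.146)
largest grid value and its neighbours: y(2.060)=3.72461, y(2.070)=3.72483, y(2.080)=3.72472
parabola through these three points peaks at t≈2.072 with y≈3.72483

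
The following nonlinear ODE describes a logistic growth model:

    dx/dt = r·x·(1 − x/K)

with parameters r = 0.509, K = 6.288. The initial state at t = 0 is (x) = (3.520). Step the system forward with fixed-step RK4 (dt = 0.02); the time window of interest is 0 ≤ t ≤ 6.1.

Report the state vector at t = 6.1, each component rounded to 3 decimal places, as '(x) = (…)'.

(x) = (6.074)

t=0.000: state=(3.520)
step 1 (dt=0.02): k1=(0.789), k2=(0.788), k3=(0.788), k4=(0.788); state += dt/6·(k1+2k2+2k3+k4)
t=0.020: state=(3.536)
t=0.040: state=(3.552)
t=0.060: state=(3.567)
continuing one RK4 step at a time; state shown every 10 steps (Δt=0.2):
t=0.200: state=(3.677)
t=0.400: state=(3.831)
t=0.600: state=(3.981)
t=0.800: state=(4.128)
t=1.000: state=(4.270)
t=1.200: state=(4.407)
t=1.400: state=(4.538)
t=1.600: state=(4.664)
t=1.800: state=(4.783)
t=2.000: state=(4.897)
t=2.200: state=(5.004)
t=2.400: state=(5.105)
t=2.600: state=(5.199)
t=2.800: state=(5.288)
t=3.000: state=(5.371)
t=3.200: state=(5.448)
t=3.400: state=(5.519)
t=3.600: state=(5.585)
t=3.800: state=(5.646)
t=4.000: state=(5.703)
t=4.200: state=(5.754)
t=4.400: state=(5.802)
t=4.600: state=(5.846)
t=4.800: state=(5.886)
t=5.000: state=(5.923)
t=5.200: state=(5.956)
t=5.400: state=(5.987)
t=5.600: state=(6.015)
t=5.800: state=(6.040)
t=6.000: state=(6.063)
t=6.100: state=(6.074)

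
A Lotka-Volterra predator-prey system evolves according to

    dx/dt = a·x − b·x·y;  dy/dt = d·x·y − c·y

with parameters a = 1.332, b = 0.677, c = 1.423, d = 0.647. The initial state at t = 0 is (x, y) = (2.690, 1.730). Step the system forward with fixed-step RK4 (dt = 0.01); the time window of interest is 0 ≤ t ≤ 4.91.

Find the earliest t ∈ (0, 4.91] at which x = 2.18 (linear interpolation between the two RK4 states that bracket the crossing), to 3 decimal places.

t = 1.419

t=0.000: state=(2.690, 1.730)
step 1 (dt=0.01): k1=(0.433, 0.549), k2=(0.428, 0.552), k3=(0.428, 0.552), k4=(0.423, 0.556); state += dt/6·(k1+2k2+2k3+k4)
t=0.010: state=(2.694, 1.736)
t=0.020: state=(2.698, 1.741)
t=0.030: state=(2.703, 1.747)
continuing one RK4 step at a time; state shown every 20 steps (Δt=0.2):
t=0.200: state=(2.756, 1.852)
t=0.400: state=(2.773, 1.994)
t=0.600: state=(2.735, 2.143)
t=0.800: state=(2.645, 2.285)
t=1.000: state=(2.513, 2.401)
t=1.200: state=(2.356, 2.476)
t=1.400: state=(2.195, 2.500)
t=1.410: state=(2.187, 2.500)
next step: t=1.420: state=(2.179, 2.500) — x has crossed 2.18
linear interpolation between t=1.410 (2.18690) and t=1.420 (2.17903) → t≈1.419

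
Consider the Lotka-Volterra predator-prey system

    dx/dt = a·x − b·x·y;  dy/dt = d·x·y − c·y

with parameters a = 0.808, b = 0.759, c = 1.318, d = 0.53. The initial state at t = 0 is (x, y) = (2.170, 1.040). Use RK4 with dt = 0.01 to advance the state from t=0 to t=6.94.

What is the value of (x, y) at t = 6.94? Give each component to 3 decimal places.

t=0.000: state=(2.170, 1.040)
step 1 (dt=0.01): k1=(0.040, -0.175), k2=(0.042, -0.174), k3=(0.042, -0.174), k4=(0.043, -0.174); state += dt/6·(k1+2k2+2k3+k4)
t=0.010: state=(2.170, 1.038)
t=0.020: state=(2.171, 1.037)
t=0.030: state=(2.171, 1.035)
continuing one RK4 step at a time; state shown every 25 steps (Δt=0.25):
t=0.250: state=(2.189, 0.998)
t=0.500: state=(2.225, 0.962)
t=0.750: state=(2.275, 0.932)
t=1.000: state=(2.338, 0.910)
t=1.250: state=(2.411, 0.896)
t=1.500: state=(2.491, 0.892)
t=1.750: state=(2.573, 0.897)
t=2.000: state=(2.652, 0.913)
t=2.250: state=(2.724, 0.937)
t=2.500: state=(2.782, 0.971)
t=2.750: state=(2.821, 1.013)
t=3.000: state=(2.836, 1.060)
t=3.250: state=(2.825, 1.110)
t=3.500: state=(2.788, 1.158)
t=3.750: state=(2.728, 1.201)
t=4.000: state=(2.649, 1.234)
t=4.250: state=(2.560, 1.253)
t=4.500: state=(2.469, 1.258)
t=4.750: state=(2.382, 1.247)
t=5.000: state=(2.305, 1.224)
t=5.250: state=(2.244, 1.190)
t=5.500: state=(2.199, 1.148)
t=5.750: state=(2.174, 1.103)
t=6.000: state=(2.167, 1.058)
t=6.250: state=(2.179, 1.015)
t=6.500: state=(2.208, 0.976)
t=6.750: state=(2.253, 0.943)
t=6.940: state=(2.296, 0.923)

(x, y) = (2.296, 0.923)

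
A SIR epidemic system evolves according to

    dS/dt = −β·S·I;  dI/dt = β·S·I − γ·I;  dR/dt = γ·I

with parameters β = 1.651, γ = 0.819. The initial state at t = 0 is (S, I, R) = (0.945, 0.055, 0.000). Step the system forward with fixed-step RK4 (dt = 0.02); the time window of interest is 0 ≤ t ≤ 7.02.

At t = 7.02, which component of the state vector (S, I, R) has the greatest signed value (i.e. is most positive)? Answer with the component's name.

largest component: R

t=0.000: state=(0.945, 0.055, 0.000)
step 1 (dt=0.02): k1=(-0.086, 0.041, 0.045), k2=(-0.086, 0.041, 0.045), k3=(-0.086, 0.041, 0.045), k4=(-0.087, 0.041, 0.046); state += dt/6·(k1+2k2+2k3+k4)
t=0.020: state=(0.943, 0.056, 0.001)
t=0.040: state=(0.942, 0.057, 0.002)
t=0.060: state=(0.940, 0.057, 0.003)
continuing one RK4 step at a time; state shown every 25 steps (Δt=0.5):
t=0.500: state=(0.895, 0.078, 0.027)
t=1.000: state=(0.830, 0.106, 0.065)
t=1.500: state=(0.751, 0.135, 0.114)
t=2.000: state=(0.664, 0.161, 0.175)
t=2.500: state=(0.577, 0.178, 0.244)
t=3.000: state=(0.497, 0.184, 0.319)
t=3.500: state=(0.427, 0.179, 0.394)
t=4.000: state=(0.370, 0.165, 0.464)
t=4.500: state=(0.326, 0.146, 0.528)
t=5.000: state=(0.291, 0.125, 0.584)
t=5.500: state=(0.265, 0.104, 0.631)
t=6.000: state=(0.245, 0.085, 0.669)
t=6.500: state=(0.230, 0.069, 0.701)
t=7.000: state=(0.219, 0.055, 0.726)
t=7.020: state=(0.218, 0.055, 0.727)
compare at T: S=0.218, I=0.055, R=0.727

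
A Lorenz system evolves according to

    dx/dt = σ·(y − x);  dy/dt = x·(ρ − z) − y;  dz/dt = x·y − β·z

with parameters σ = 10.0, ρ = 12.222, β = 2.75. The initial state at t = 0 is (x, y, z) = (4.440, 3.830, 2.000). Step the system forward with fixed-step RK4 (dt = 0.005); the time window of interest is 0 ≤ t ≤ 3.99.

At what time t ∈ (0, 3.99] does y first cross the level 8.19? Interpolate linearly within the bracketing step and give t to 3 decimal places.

t = 0.114

t=0.000: state=(4.440, 3.830, 2.000)
step 1 (dt=0.005): k1=(-6.100, 41.556, 11.505), k2=(-4.909, 41.169, 11.827), k3=(-4.948, 41.196, 11.833), k4=(-3.793, 40.836, 12.157); state += dt/6·(k1+2k2+2k3+k4)
t=0.005: state=(4.415, 4.036, 2.059)
t=0.010: state=(4.402, 4.239, 2.122)
t=0.015: state=(4.399, 4.438, 2.187)
t=0.110: state=(5.712, 8.051, 4.318)
next step: t=0.115: state=(5.831, 8.236, 4.493) — y has crossed 8.19
linear interpolation between t=0.110 (8.05115) and t=0.115 (8.23599) → t≈0.114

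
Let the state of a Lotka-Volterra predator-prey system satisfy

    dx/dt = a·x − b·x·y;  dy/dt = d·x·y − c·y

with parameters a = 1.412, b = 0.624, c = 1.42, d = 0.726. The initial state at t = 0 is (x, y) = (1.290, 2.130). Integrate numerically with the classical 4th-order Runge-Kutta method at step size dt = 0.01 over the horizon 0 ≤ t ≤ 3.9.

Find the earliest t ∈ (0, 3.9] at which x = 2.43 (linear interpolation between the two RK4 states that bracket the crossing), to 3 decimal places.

t = 1.663

t=0.000: state=(1.290, 2.130)
step 1 (dt=0.01): k1=(0.107, -1.030), k2=(0.111, -1.026), k3=(0.111, -1.026), k4=(0.115, -1.023); state += dt/6·(k1+2k2+2k3+k4)
t=0.010: state=(1.291, 2.120)
t=0.020: state=(1.292, 2.110)
t=0.030: state=(1.294, 2.099)
continuing one RK4 step at a time; state shown every 20 steps (Δt=0.2):
t=0.200: state=(1.328, 1.938)
t=0.400: state=(1.397, 1.778)
t=0.600: state=(1.497, 1.650)
t=0.800: state=(1.625, 1.558)
t=1.000: state=(1.782, 1.501)
t=1.200: state=(1.963, 1.483)
t=1.400: state=(2.161, 1.506)
t=1.600: state=(2.366, 1.574)
t=1.660: state=(2.427, 1.605)
next step: t=1.670: state=(2.437, 1.610) — x has crossed 2.43
linear interpolation between t=1.660 (2.42691) and t=1.670 (2.43686) → t≈1.663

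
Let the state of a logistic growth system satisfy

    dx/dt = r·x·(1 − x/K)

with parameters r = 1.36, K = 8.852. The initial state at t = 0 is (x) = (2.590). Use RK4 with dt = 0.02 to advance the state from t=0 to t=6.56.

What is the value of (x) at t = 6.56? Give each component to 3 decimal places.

t=0.000: state=(2.590)
step 1 (dt=0.02): k1=(2.492), k2=(2.506), k3=(2.506), k4=(2.520); state += dt/6·(k1+2k2+2k3+k4)
t=0.020: state=(2.640)
t=0.040: state=(2.691)
t=0.060: state=(2.742)
continuing one RK4 step at a time; state shown every 25 steps (Δt=0.5):
t=0.500: state=(3.979)
t=1.000: state=(5.462)
t=1.500: state=(6.735)
t=2.000: state=(7.636)
t=2.500: state=(8.191)
t=3.000: state=(8.504)
t=3.500: state=(8.672)
t=4.000: state=(8.760)
t=4.500: state=(8.805)
t=5.000: state=(8.828)
t=5.500: state=(8.840)
t=6.000: state=(8.846)
t=6.500: state=(8.849)
t=6.560: state=(8.849)

(x) = (8.849)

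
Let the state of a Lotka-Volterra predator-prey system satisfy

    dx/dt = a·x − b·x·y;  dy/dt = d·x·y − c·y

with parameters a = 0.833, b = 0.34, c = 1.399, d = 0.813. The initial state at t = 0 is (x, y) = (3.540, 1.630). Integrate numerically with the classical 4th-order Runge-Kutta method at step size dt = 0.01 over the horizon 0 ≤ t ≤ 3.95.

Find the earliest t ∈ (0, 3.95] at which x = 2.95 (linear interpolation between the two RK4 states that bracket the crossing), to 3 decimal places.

t=0.000: state=(3.540, 1.630)
step 1 (dt=0.01): k1=(0.987, 2.411), k2=(0.974, 2.435), k3=(0.974, 2.435), k4=(0.960, 2.460); state += dt/6·(k1+2k2+2k3+k4)
t=0.010: state=(3.550, 1.654)
t=0.020: state=(3.559, 1.679)
t=0.030: state=(3.568, 1.705)
continuing one RK4 step at a time; state shown every 20 steps (Δt=0.2):
t=0.200: state=(3.673, 2.219)
t=0.400: state=(3.633, 3.047)
t=0.600: state=(3.371, 4.083)
t=0.780: state=(2.960, 5.052)
next step: t=0.790: state=(2.934, 5.103) — x has crossed 2.95
linear interpolation between t=0.780 (2.95989) and t=0.790 (2.93356) → t≈0.784

t = 0.784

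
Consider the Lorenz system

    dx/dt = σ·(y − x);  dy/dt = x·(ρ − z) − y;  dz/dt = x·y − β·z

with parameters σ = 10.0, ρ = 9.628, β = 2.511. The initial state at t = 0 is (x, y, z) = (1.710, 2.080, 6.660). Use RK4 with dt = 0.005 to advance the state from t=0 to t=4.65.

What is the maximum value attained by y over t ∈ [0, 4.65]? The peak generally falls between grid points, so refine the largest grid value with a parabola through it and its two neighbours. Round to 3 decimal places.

max y = 6.945

t=0.000: state=(1.710, 2.080, 6.660)
step 1 (dt=0.005): k1=(3.700, 2.995, -13.166), k2=(3.682, 3.072, -13.052), k3=(3.685, 3.071, -13.052), k4=(3.669, 3.147, -12.938); state += dt/6·(k1+2k2+2k3+k4)
t=0.005: state=(1.728, 2.095, 6.595)
t=0.010: state=(1.747, 2.111, 6.531)
t=0.015: state=(1.765, 2.128, 6.468)
continuing one RK4 step at a time; state shown every 40 steps (Δt=0.2):
t=0.200: state=(2.629, 3.279, 4.937)
t=0.400: state=(4.456, 5.597, 5.527)
t=0.600: state=(6.416, 6.878, 9.207)
t=0.800: state=(5.557, 4.473, 11.202)
t=1.000: state=(3.640, 3.031, 9.247)
t=1.200: state=(3.232, 3.378, 7.211)
t=1.400: state=(4.027, 4.627, 6.636)
t=1.600: state=(5.296, 5.828, 8.016)
t=1.800: state=(5.597, 5.317, 9.881)
t=2.000: state=(4.592, 4.048, 9.667)
t=2.200: state=(3.898, 3.784, 8.337)
t=2.400: state=(4.094, 4.370, 7.558)
t=2.600: state=(4.796, 5.153, 7.959)
t=2.800: state=(5.219, 5.231, 9.040)
t=3.000: state=(4.867, 4.570, 9.382)
t=3.200: state=(4.341, 4.169, 8.765)
t=3.400: state=(4.267, 4.357, 8.135)
t=3.600: state=(4.604, 4.814, 8.132)
t=3.800: state=(4.933, 5.015, 8.671)
t=4.000: state=(4.874, 4.748, 9.049)
t=4.200: state=(4.571, 4.433, 8.855)
t=4.400: state=(4.427, 4.429, 8.452)
t=4.600: state=(4.555, 4.664, 8.318)
t=4.650: state=(4.612, 4.726, 8.348)
largest grid value and its neighbours: y(0.565)=6.94443, y(0.570)=6.94458, y(0.575)=6.94152
parabola through these three points peaks at t≈0.568 with y≈6.94491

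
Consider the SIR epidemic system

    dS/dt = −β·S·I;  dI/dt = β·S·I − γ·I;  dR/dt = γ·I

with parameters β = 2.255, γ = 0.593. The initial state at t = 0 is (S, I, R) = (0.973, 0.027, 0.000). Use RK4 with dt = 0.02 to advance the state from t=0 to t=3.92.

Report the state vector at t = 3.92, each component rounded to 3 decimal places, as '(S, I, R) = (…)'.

(S, I, R) = (0.107, 0.313, 0.580)

t=0.000: state=(0.973, 0.027, 0.000)
step 1 (dt=0.02): k1=(-0.059, 0.043, 0.016), k2=(-0.060, 0.044, 0.016), k3=(-0.060, 0.044, 0.016), k4=(-0.061, 0.045, 0.017); state += dt/6·(k1+2k2+2k3+k4)
t=0.020: state=(0.972, 0.028, 0.000)
t=0.040: state=(0.971, 0.029, 0.001)
t=0.060: state=(0.969, 0.030, 0.001)
continuing one RK4 step at a time; state shown every 10 steps (Δt=0.2):
t=0.200: state=(0.959, 0.037, 0.004)
t=0.400: state=(0.941, 0.051, 0.009)
t=0.600: state=(0.916, 0.068, 0.016)
t=0.800: state=(0.884, 0.091, 0.025)
t=1.000: state=(0.843, 0.119, 0.038)
t=1.200: state=(0.793, 0.153, 0.054)
t=1.400: state=(0.734, 0.192, 0.074)
t=1.600: state=(0.666, 0.234, 0.100)
t=1.800: state=(0.594, 0.276, 0.130)
t=2.000: state=(0.520, 0.315, 0.165)
t=2.200: state=(0.447, 0.348, 0.204)
t=2.400: state=(0.380, 0.373, 0.247)
t=2.600: state=(0.320, 0.388, 0.292)
t=2.800: state=(0.268, 0.393, 0.339)
t=3.000: state=(0.225, 0.390, 0.385)
t=3.200: state=(0.189, 0.380, 0.431)
t=3.400: state=(0.160, 0.365, 0.475)
t=3.600: state=(0.136, 0.347, 0.517)
t=3.800: state=(0.117, 0.326, 0.557)
t=3.920: state=(0.107, 0.313, 0.580)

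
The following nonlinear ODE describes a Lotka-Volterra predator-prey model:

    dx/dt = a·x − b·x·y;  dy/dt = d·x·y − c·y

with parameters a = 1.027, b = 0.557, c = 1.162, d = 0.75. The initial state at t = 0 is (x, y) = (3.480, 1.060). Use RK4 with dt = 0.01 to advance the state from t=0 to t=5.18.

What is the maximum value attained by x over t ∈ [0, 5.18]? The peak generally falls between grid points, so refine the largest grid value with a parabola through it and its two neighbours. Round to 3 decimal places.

max x = 3.787

t=0.000: state=(3.480, 1.060)
step 1 (dt=0.01): k1=(1.519, 1.535), k2=(1.508, 1.552), k3=(1.508, 1.552), k4=(1.496, 1.570); state += dt/6·(k1+2k2+2k3+k4)
t=0.010: state=(3.495, 1.076)
t=0.020: state=(3.510, 1.091)
t=0.030: state=(3.524, 1.108)
continuing one RK4 step at a time; state shown every 20 steps (Δt=0.2):
t=0.200: state=(3.723, 1.445)
t=0.400: state=(3.777, 2.016)
t=0.600: state=(3.557, 2.780)
t=0.800: state=(3.056, 3.629)
t=1.000: state=(2.403, 4.335)
t=1.200: state=(1.778, 4.695)
t=1.400: state=(1.291, 4.675)
t=1.600: state=(0.956, 4.378)
t=1.800: state=(0.738, 3.936)
t=2.000: state=(0.601, 3.446)
t=2.200: state=(0.516, 2.969)
t=2.400: state=(0.467, 2.532)
t=2.600: state=(0.442, 2.148)
t=2.800: state=(0.435, 1.818)
t=3.000: state=(0.444, 1.539)
t=3.200: state=(0.465, 1.306)
t=3.400: state=(0.499, 1.112)
t=3.600: state=(0.547, 0.954)
t=3.800: state=(0.608, 0.824)
t=4.000: state=(0.686, 0.720)
t=4.200: state=(0.781, 0.637)
t=4.400: state=(0.897, 0.572)
t=4.600: state=(1.036, 0.524)
t=4.800: state=(1.202, 0.491)
t=5.000: state=(1.400, 0.473)
t=5.180: state=(1.606, 0.470)
largest grid value and its neighbours: x(0.340)=3.78666, x(0.350)=3.78678, x(0.360)=3.78625
parabola through these three points peaks at t≈0.347 with x≈3.78681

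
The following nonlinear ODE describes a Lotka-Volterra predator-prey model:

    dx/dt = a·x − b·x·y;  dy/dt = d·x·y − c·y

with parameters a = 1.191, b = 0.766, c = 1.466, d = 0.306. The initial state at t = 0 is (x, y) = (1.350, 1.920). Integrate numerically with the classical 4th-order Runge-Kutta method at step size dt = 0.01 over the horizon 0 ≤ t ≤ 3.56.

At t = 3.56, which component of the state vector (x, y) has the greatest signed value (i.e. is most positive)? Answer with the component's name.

largest component: x

t=0.000: state=(1.350, 1.920)
step 1 (dt=0.01): k1=(-0.378, -2.022), k2=(-0.367, -2.012), k3=(-0.367, -2.012), k4=(-0.356, -2.003); state += dt/6·(k1+2k2+2k3+k4)
t=0.010: state=(1.346, 1.900)
t=0.020: state=(1.343, 1.880)
t=0.030: state=(1.340, 1.860)
continuing one RK4 step at a time; state shown every 20 steps (Δt=0.2):
t=0.200: state=(1.314, 1.553)
t=0.400: state=(1.346, 1.256)
t=0.600: state=(1.436, 1.020)
t=0.800: state=(1.581, 0.834)
t=1.000: state=(1.787, 0.689)
t=1.200: state=(2.058, 0.578)
t=1.400: state=(2.406, 0.494)
t=1.600: state=(2.845, 0.433)
t=1.800: state=(3.391, 0.390)
t=2.000: state=(4.061, 0.365)
t=2.200: state=(4.877, 0.358)
t=2.400: state=(5.855, 0.371)
t=2.600: state=(7.001, 0.409)
t=2.800: state=(8.300, 0.487)
t=3.000: state=(9.679, 0.630)
t=3.200: state=(10.957, 0.885)
t=3.400: state=(11.772, 1.327)
t=3.560: state=(11.729, 1.872)
compare at T: x=11.729, y=1.872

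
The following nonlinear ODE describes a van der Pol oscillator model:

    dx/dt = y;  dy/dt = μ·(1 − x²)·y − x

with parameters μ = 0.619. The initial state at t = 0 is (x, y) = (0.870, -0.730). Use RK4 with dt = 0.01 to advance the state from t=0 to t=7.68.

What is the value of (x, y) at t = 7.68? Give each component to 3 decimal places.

(x, y) = (-1.196, -2.120)

t=0.000: state=(0.870, -0.730)
step 1 (dt=0.01): k1=(-0.730, -0.980), k2=(-0.735, -0.980), k3=(-0.735, -0.980), k4=(-0.740, -0.980); state += dt/6·(k1+2k2+2k3+k4)
t=0.010: state=(0.863, -0.740)
t=0.020: state=(0.855, -0.750)
t=0.030: state=(0.848, -0.759)
continuing one RK4 step at a time; state shown every 25 steps (Δt=0.25):
t=0.250: state=(0.657, -0.977)
t=0.500: state=(0.381, -1.231)
t=0.750: state=(0.041, -1.484)
t=1.000: state=(-0.357, -1.683)
t=1.250: state=(-0.787, -1.715)
t=1.500: state=(-1.191, -1.469)
t=1.750: state=(-1.500, -0.974)
t=2.000: state=(-1.672, -0.412)
t=2.250: state=(-1.714, 0.061)
t=2.500: state=(-1.652, 0.414)
t=2.750: state=(-1.514, 0.682)
t=3.000: state=(-1.314, 0.913)
t=3.250: state=(-1.057, 1.145)
t=3.500: state=(-0.739, 1.407)
t=3.750: state=(-0.350, 1.712)
t=4.000: state=(0.118, 2.022)
t=4.250: state=(0.651, 2.201)
t=4.500: state=(1.187, 2.014)
t=4.750: state=(1.620, 1.395)
t=5.000: state=(1.873, 0.633)
t=5.250: state=(1.950, 0.024)
t=5.500: state=(1.902, -0.379)
t=5.750: state=(1.772, -0.648)
t=6.000: state=(1.584, -0.856)
t=6.250: state=(1.345, -1.054)
t=6.500: state=(1.055, -1.274)
t=6.750: state=(0.704, -1.543)
t=7.000: state=(0.279, -1.863)
t=7.250: state=(-0.227, -2.177)
t=7.500: state=(-0.794, -2.300)
t=7.680: state=(-1.196, -2.120)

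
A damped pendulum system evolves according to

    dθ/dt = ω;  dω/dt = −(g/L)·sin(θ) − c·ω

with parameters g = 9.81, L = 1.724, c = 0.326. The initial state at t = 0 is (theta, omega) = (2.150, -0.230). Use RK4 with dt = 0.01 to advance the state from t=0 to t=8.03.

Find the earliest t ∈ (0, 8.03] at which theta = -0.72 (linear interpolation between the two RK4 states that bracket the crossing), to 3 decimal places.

t=0.000: state=(2.150, -0.230)
step 1 (dt=0.01): k1=(-0.230, -4.687), k2=(-0.253, -4.683), k3=(-0.253, -4.683), k4=(-0.277, -4.680); state += dt/6·(k1+2k2+2k3+k4)
t=0.010: state=(2.147, -0.277)
t=0.020: state=(2.144, -0.324)
t=0.030: state=(2.141, -0.370)
continuing one RK4 step at a time; state shown every 50 steps (Δt=0.5):
t=0.500: state=(1.440, -2.636)
t=1.000: state=(-0.269, -3.548)
t=1.130: state=(-0.702, -3.062)
next step: t=1.140: state=(-0.732, -3.014) — theta has crossed -0.72
linear interpolation between t=1.130 (-0.70176) and t=1.140 (-0.73214) → t≈1.136

t = 1.136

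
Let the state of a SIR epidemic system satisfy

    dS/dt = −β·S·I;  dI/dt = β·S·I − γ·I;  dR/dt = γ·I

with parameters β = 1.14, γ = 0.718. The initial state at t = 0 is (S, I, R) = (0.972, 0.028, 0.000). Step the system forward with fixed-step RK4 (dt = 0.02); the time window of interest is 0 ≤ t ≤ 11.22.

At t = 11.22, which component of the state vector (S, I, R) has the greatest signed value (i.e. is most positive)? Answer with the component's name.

largest component: R

t=0.000: state=(0.972, 0.028, 0.000)
step 1 (dt=0.02): k1=(-0.031, 0.011, 0.020), k2=(-0.031, 0.011, 0.020), k3=(-0.031, 0.011, 0.020), k4=(-0.031, 0.011, 0.020); state += dt/6·(k1+2k2+2k3+k4)
t=0.020: state=(0.971, 0.028, 0.000)
t=0.040: state=(0.971, 0.028, 0.001)
t=0.060: state=(0.970, 0.029, 0.001)
continuing one RK4 step at a time; state shown every 25 steps (Δt=0.5):
t=0.500: state=(0.955, 0.034, 0.011)
t=1.000: state=(0.935, 0.041, 0.024)
t=1.500: state=(0.912, 0.048, 0.040)
t=2.000: state=(0.885, 0.056, 0.059)
t=2.500: state=(0.855, 0.064, 0.080)
t=3.000: state=(0.823, 0.072, 0.105)
t=3.500: state=(0.788, 0.080, 0.132)
t=4.000: state=(0.751, 0.086, 0.162)
t=4.500: state=(0.714, 0.092, 0.194)
t=5.000: state=(0.677, 0.095, 0.228)
t=5.500: state=(0.641, 0.097, 0.262)
t=6.000: state=(0.607, 0.096, 0.297)
t=6.500: state=(0.574, 0.094, 0.331)
t=7.000: state=(0.545, 0.091, 0.365)
t=7.500: state=(0.518, 0.086, 0.396)
t=8.000: state=(0.494, 0.080, 0.426)
t=8.500: state=(0.473, 0.073, 0.453)
t=9.000: state=(0.455, 0.067, 0.479)
t=9.500: state=(0.438, 0.060, 0.501)
t=10.000: state=(0.424, 0.054, 0.522)
t=10.500: state=(0.412, 0.048, 0.540)
t=11.000: state=(0.402, 0.042, 0.556)
t=11.220: state=(0.398, 0.040, 0.562)
compare at T: S=0.398, I=0.040, R=0.562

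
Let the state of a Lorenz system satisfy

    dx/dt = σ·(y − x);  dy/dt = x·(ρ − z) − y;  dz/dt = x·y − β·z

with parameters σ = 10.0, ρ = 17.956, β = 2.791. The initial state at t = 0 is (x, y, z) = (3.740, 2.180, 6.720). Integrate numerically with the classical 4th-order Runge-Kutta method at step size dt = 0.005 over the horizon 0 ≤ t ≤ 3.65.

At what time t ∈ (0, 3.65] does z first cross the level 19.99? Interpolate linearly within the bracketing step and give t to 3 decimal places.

t = 0.326

t=0.000: state=(3.740, 2.180, 6.720)
step 1 (dt=0.005): k1=(-15.600, 39.843, -10.602), k2=(-14.214, 39.403, -10.245), k3=(-14.260, 39.440, -10.243), k4=(-12.915, 39.032, -9.891); state += dt/6·(k1+2k2+2k3+k4)
t=0.005: state=(3.669, 2.377, 6.669)
t=0.010: state=(3.611, 2.571, 6.621)
t=0.015: state=(3.565, 2.761, 6.577)
continuing one RK4 step at a time; state shown every 40 steps (Δt=0.2):
t=0.200: state=(7.043, 10.856, 9.016)
t=0.325: state=(11.587, 13.524, 19.912)
next step: t=0.330: state=(11.676, 13.329, 20.411) — z has crossed 19.99
linear interpolation between t=0.325 (19.91175) and t=0.330 (20.41146) → t≈0.326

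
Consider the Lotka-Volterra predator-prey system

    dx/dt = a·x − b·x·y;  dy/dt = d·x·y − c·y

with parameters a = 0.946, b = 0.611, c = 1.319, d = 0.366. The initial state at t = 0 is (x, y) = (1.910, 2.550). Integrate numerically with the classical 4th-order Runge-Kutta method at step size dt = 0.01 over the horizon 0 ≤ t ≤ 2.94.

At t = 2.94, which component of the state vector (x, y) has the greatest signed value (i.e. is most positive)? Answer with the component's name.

largest component: x

t=0.000: state=(1.910, 2.550)
step 1 (dt=0.01): k1=(-1.169, -1.581), k2=(-1.156, -1.581), k3=(-1.156, -1.581), k4=(-1.144, -1.582); state += dt/6·(k1+2k2+2k3+k4)
t=0.010: state=(1.898, 2.534)
t=0.020: state=(1.887, 2.518)
t=0.030: state=(1.876, 2.503)
continuing one RK4 step at a time; state shown every 10 steps (Δt=0.1):
t=0.100: state=(1.805, 2.392)
t=0.200: state=(1.723, 2.236)
t=0.300: state=(1.660, 2.085)
t=0.400: state=(1.613, 1.940)
t=0.500: state=(1.582, 1.802)
t=0.600: state=(1.564, 1.673)
t=0.700: state=(1.558, 1.553)
t=0.800: state=(1.563, 1.441)
t=0.900: state=(1.578, 1.337)
t=1.000: state=(1.603, 1.242)
t=1.100: state=(1.638, 1.155)
t=1.200: state=(1.682, 1.076)
t=1.300: state=(1.735, 1.004)
t=1.400: state=(1.797, 0.938)
t=1.500: state=(1.869, 0.879)
t=1.600: state=(1.950, 0.827)
t=1.700: state=(2.041, 0.779)
t=1.800: state=(2.142, 0.737)
t=1.900: state=(2.253, 0.700)
t=2.000: state=(2.376, 0.668)
t=2.100: state=(2.509, 0.640)
t=2.200: state=(2.654, 0.617)
t=2.300: state=(2.811, 0.597)
t=2.400: state=(2.981, 0.582)
t=2.500: state=(3.163, 0.571)
t=2.600: state=(3.359, 0.564)
t=2.700: state=(3.568, 0.561)
t=2.800: state=(3.789, 0.562)
t=2.900: state=(4.024, 0.568)
t=2.940: state=(4.121, 0.572)
compare at T: x=4.121, y=0.572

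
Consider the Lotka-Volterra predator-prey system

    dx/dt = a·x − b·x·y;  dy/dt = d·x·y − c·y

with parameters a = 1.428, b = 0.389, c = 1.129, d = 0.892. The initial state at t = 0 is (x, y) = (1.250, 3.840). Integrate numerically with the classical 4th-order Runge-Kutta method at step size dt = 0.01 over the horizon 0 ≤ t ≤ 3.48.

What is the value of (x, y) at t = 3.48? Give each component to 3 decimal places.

t=0.000: state=(1.250, 3.840)
step 1 (dt=0.01): k1=(-0.082, -0.054), k2=(-0.082, -0.055), k3=(-0.082, -0.055), k4=(-0.082, -0.057); state += dt/6·(k1+2k2+2k3+k4)
t=0.010: state=(1.249, 3.839)
t=0.020: state=(1.248, 3.839)
t=0.030: state=(1.248, 3.838)
continuing one RK4 step at a time; state shown every 20 steps (Δt=0.2):
t=0.200: state=(1.234, 3.824)
t=0.400: state=(1.221, 3.798)
t=0.600: state=(1.210, 3.764)
t=0.800: state=(1.204, 3.725)
t=1.000: state=(1.201, 3.682)
t=1.200: state=(1.201, 3.640)
t=1.400: state=(1.206, 3.600)
t=1.600: state=(1.215, 3.564)
t=1.800: state=(1.226, 3.535)
t=2.000: state=(1.240, 3.515)
t=2.200: state=(1.256, 3.504)
t=2.400: state=(1.273, 3.503)
t=2.600: state=(1.289, 3.513)
t=2.800: state=(1.304, 3.532)
t=3.000: state=(1.317, 3.561)
t=3.200: state=(1.326, 3.596)
t=3.400: state=(1.332, 3.638)
t=3.480: state=(1.333, 3.655)

(x, y) = (1.333, 3.655)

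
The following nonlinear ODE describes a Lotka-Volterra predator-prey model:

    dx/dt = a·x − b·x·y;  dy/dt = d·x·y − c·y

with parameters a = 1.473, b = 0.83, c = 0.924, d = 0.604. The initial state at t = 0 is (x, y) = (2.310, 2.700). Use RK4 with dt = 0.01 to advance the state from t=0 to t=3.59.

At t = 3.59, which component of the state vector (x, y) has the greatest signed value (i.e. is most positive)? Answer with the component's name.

t=0.000: state=(2.310, 2.700)
step 1 (dt=0.01): k1=(-1.774, 1.272), k2=(-1.779, 1.261), k3=(-1.779, 1.261), k4=(-1.784, 1.249); state += dt/6·(k1+2k2+2k3+k4)
t=0.010: state=(2.292, 2.713)
t=0.020: state=(2.274, 2.725)
t=0.030: state=(2.256, 2.737)
continuing one RK4 step at a time; state shown every 20 steps (Δt=0.2):
t=0.200: state=(1.945, 2.902)
t=0.400: state=(1.599, 2.987)
t=0.600: state=(1.309, 2.958)
t=0.800: state=(1.085, 2.840)
t=1.000: state=(0.922, 2.663)
t=1.200: state=(0.809, 2.457)
t=1.400: state=(0.735, 2.241)
t=1.600: state=(0.693, 2.030)
t=1.800: state=(0.675, 1.833)
t=2.000: state=(0.679, 1.653)
t=2.200: state=(0.702, 1.493)
t=2.400: state=(0.745, 1.354)
t=2.600: state=(0.806, 1.236)
t=2.800: state=(0.889, 1.138)
t=3.000: state=(0.995, 1.060)
t=3.200: state=(1.126, 1.001)
t=3.400: state=(1.285, 0.963)
t=3.590: state=(1.463, 0.945)
compare at T: x=1.463, y=0.945

largest component: x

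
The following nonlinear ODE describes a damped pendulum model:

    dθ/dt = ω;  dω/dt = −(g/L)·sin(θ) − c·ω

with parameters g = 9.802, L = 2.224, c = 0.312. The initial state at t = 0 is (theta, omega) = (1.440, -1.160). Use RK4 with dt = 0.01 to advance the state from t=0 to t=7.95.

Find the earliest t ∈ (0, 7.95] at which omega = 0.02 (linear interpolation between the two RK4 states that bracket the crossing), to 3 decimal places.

t = 1.450

t=0.000: state=(1.440, -1.160)
step 1 (dt=0.01): k1=(-1.160, -4.008), k2=(-1.180, -3.998), k3=(-1.180, -3.998), k4=(-1.200, -3.988); state += dt/6·(k1+2k2+2k3+k4)
t=0.010: state=(1.428, -1.200)
t=0.020: state=(1.416, -1.240)
t=0.030: state=(1.403, -1.279)
continuing one RK4 step at a time; state shown every 50 steps (Δt=0.5):
t=0.500: state=(0.434, -2.621)
t=1.000: state=(-0.777, -1.818)
t=1.440: state=(-1.188, -0.021)
next step: t=1.450: state=(-1.188, 0.020) — omega has crossed 0.02
linear interpolation between t=1.440 (-0.02055) and t=1.450 (0.02033) → t≈1.450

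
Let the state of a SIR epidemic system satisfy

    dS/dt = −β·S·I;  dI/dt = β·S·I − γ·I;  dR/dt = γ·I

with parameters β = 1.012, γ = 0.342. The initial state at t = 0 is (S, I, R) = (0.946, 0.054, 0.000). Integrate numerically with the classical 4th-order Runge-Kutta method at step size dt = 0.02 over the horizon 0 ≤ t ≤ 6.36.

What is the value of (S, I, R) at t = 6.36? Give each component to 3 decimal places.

(S, I, R) = (0.234, 0.294, 0.472)

t=0.000: state=(0.946, 0.054, 0.000)
step 1 (dt=0.02): k1=(-0.052, 0.033, 0.018), k2=(-0.052, 0.033, 0.019), k3=(-0.052, 0.033, 0.019), k4=(-0.052, 0.034, 0.019); state += dt/6·(k1+2k2+2k3+k4)
t=0.020: state=(0.945, 0.055, 0.000)
t=0.040: state=(0.944, 0.055, 0.001)
t=0.060: state=(0.943, 0.056, 0.001)
continuing one RK4 step at a time; state shown every 25 steps (Δt=0.5):
t=0.500: state=(0.916, 0.073, 0.011)
t=1.000: state=(0.878, 0.097, 0.025)
t=1.500: state=(0.830, 0.126, 0.044)
t=2.000: state=(0.772, 0.159, 0.068)
t=2.500: state=(0.706, 0.195, 0.099)
t=3.000: state=(0.634, 0.231, 0.135)
t=3.500: state=(0.560, 0.263, 0.177)
t=4.000: state=(0.487, 0.289, 0.225)
t=4.500: state=(0.418, 0.306, 0.276)
t=5.000: state=(0.358, 0.314, 0.329)
t=5.500: state=(0.305, 0.312, 0.382)
t=6.000: state=(0.261, 0.304, 0.435)
t=6.360: state=(0.234, 0.294, 0.472)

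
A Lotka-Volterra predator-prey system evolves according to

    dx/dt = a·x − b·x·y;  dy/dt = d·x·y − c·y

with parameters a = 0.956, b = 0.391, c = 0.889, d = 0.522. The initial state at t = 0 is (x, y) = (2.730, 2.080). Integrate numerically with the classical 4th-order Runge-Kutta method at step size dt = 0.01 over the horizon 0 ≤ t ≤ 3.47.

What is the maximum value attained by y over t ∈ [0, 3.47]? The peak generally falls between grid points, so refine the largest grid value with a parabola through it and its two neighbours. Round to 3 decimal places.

max y = 3.940

t=0.000: state=(2.730, 2.080)
step 1 (dt=0.01): k1=(0.390, 1.115), k2=(0.384, 1.120), k3=(0.384, 1.120), k4=(0.378, 1.125); state += dt/6·(k1+2k2+2k3+k4)
t=0.010: state=(2.734, 2.091)
t=0.020: state=(2.738, 2.103)
t=0.030: state=(2.741, 2.114)
continuing one RK4 step at a time; state shown every 20 steps (Δt=0.2):
t=0.200: state=(2.783, 2.323)
t=0.400: state=(2.780, 2.601)
t=0.600: state=(2.714, 2.902)
t=0.800: state=(2.588, 3.206)
t=1.000: state=(2.411, 3.485)
t=1.200: state=(2.202, 3.713)
t=1.400: state=(1.982, 3.867)
t=1.600: state=(1.767, 3.936)
t=1.800: state=(1.573, 3.922)
t=2.000: state=(1.406, 3.834)
t=2.200: state=(1.268, 3.689)
t=2.400: state=(1.158, 3.504)
t=2.600: state=(1.075, 3.295)
t=2.800: state=(1.014, 3.076)
t=3.000: state=(0.974, 2.856)
t=3.200: state=(0.951, 2.643)
t=3.400: state=(0.944, 2.442)
t=3.470: state=(0.945, 2.375)
largest grid value and its neighbours: y(1.650)=3.93989, y(1.660)=3.94006, y(1.670)=3.94003
parabola through these three points peaks at t≈1.663 with y≈3.94007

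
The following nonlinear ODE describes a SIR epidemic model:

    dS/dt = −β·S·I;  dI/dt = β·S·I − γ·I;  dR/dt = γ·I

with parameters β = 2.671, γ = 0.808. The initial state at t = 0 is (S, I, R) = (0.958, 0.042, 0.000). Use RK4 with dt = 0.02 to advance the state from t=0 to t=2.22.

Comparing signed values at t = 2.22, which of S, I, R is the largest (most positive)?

t=0.000: state=(0.958, 0.042, 0.000)
step 1 (dt=0.02): k1=(-0.107, 0.074, 0.034), k2=(-0.109, 0.075, 0.035), k3=(-0.109, 0.075, 0.035), k4=(-0.111, 0.076, 0.035); state += dt/6·(k1+2k2+2k3+k4)
t=0.020: state=(0.956, 0.043, 0.001)
t=0.040: state=(0.954, 0.045, 0.001)
t=0.060: state=(0.951, 0.047, 0.002)
continuing one RK4 step at a time; state shown every 5 steps (Δt=0.1):
t=0.100: state=(0.946, 0.050, 0.004)
t=0.200: state=(0.933, 0.059, 0.008)
t=0.300: state=(0.917, 0.070, 0.013)
t=0.400: state=(0.898, 0.082, 0.019)
t=0.500: state=(0.877, 0.096, 0.027)
t=0.600: state=(0.853, 0.112, 0.035)
t=0.700: state=(0.826, 0.129, 0.045)
t=0.800: state=(0.796, 0.148, 0.056)
t=0.900: state=(0.763, 0.168, 0.069)
t=1.000: state=(0.728, 0.189, 0.083)
t=1.100: state=(0.690, 0.211, 0.099)
t=1.200: state=(0.650, 0.232, 0.117)
t=1.300: state=(0.610, 0.254, 0.137)
t=1.400: state=(0.568, 0.274, 0.158)
t=1.500: state=(0.527, 0.292, 0.181)
t=1.600: state=(0.486, 0.309, 0.205)
t=1.700: state=(0.447, 0.322, 0.231)
t=1.800: state=(0.409, 0.333, 0.257)
t=1.900: state=(0.374, 0.341, 0.285)
t=2.000: state=(0.341, 0.347, 0.312)
t=2.100: state=(0.311, 0.349, 0.341)
t=2.200: state=(0.283, 0.348, 0.369)
t=2.220: state=(0.278, 0.348, 0.374)
compare at T: S=0.278, I=0.348, R=0.374

largest component: R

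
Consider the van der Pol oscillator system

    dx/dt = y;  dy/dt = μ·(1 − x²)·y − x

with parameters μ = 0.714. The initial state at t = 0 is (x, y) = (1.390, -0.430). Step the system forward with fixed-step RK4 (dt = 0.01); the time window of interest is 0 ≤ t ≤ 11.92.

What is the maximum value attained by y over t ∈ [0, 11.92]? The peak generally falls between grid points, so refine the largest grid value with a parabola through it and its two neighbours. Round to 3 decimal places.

t=0.000: state=(1.390, -0.430)
step 1 (dt=0.01): k1=(-0.430, -1.104), k2=(-0.436, -1.100), k3=(-0.435, -1.100), k4=(-0.441, -1.096); state += dt/6·(k1+2k2+2k3+k4)
t=0.010: state=(1.386, -0.441)
t=0.020: state=(1.381, -0.452)
t=0.030: state=(1.377, -0.463)
continuing one RK4 step at a time; state shown every 50 steps (Δt=0.5):
t=0.500: state=(1.048, -0.929)
t=1.000: state=(0.450, -1.489)
t=1.500: state=(-0.459, -2.105)
t=2.000: state=(-1.465, -1.607)
t=2.500: state=(-1.894, -0.173)
t=3.000: state=(-1.773, 0.553)
t=3.500: state=(-1.395, 0.943)
t=4.000: state=(-0.817, 1.402)
t=4.500: state=(0.050, 2.098)
t=5.000: state=(1.196, 2.201)
t=5.500: state=(1.925, 0.616)
t=6.000: state=(1.938, -0.396)
t=6.500: state=(1.627, -0.810)
t=7.000: state=(1.133, -1.182)
t=7.500: state=(0.408, -1.767)
t=8.000: state=(-0.653, -2.395)
t=8.500: state=(-1.700, -1.431)
t=9.000: state=(-2.003, 0.054)
t=9.500: state=(-1.805, 0.646)
t=10.000: state=(-1.395, 0.992)
t=10.500: state=(-0.793, 1.451)
t=11.000: state=(0.102, 2.160)
t=11.500: state=(1.263, 2.169)
t=11.920: state=(1.900, 0.785)
largest grid value and its neighbours: y(11.270)=2.40373, y(11.280)=2.40414, y(11.290)=2.40369
parabola through these three points peaks at t≈11.280 with y≈2.40414

max y = 2.404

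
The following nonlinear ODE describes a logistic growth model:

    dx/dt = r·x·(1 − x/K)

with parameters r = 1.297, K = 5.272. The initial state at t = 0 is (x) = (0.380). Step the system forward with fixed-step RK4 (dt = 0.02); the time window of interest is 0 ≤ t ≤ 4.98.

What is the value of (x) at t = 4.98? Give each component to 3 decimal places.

(x) = (5.168)

t=0.000: state=(0.380)
step 1 (dt=0.02): k1=(0.457), k2=(0.462), k3=(0.462), k4=(0.468); state += dt/6·(k1+2k2+2k3+k4)
t=0.020: state=(0.389)
t=0.040: state=(0.399)
t=0.060: state=(0.408)
continuing one RK4 step at a time; state shown every 10 steps (Δt=0.2):
t=0.200: state=(0.482)
t=0.400: state=(0.609)
t=0.600: state=(0.763)
t=0.800: state=(0.948)
t=1.000: state=(1.167)
t=1.200: state=(1.419)
t=1.400: state=(1.704)
t=1.600: state=(2.015)
t=1.800: state=(2.346)
t=2.000: state=(2.687)
t=2.200: state=(3.026)
t=2.400: state=(3.352)
t=2.600: state=(3.657)
t=2.800: state=(3.932)
t=3.000: state=(4.174)
t=3.200: state=(4.383)
t=3.400: state=(4.559)
t=3.600: state=(4.704)
t=3.800: state=(4.823)
t=4.000: state=(4.918)
t=4.200: state=(4.995)
t=4.400: state=(5.056)
t=4.600: state=(5.104)
t=4.800: state=(5.141)
t=4.980: state=(5.168)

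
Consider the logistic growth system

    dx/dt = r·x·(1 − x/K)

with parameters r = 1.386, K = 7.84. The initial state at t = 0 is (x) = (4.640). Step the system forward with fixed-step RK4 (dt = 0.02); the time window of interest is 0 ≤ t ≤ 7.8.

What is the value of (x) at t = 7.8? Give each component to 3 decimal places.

(x) = (7.840)

t=0.000: state=(4.640)
step 1 (dt=0.02): k1=(2.625), k2=(2.618), k3=(2.618), k4=(2.611); state += dt/6·(k1+2k2+2k3+k4)
t=0.020: state=(4.692)
t=0.040: state=(4.744)
t=0.060: state=(4.796)
continuing one RK4 step at a time; state shown every 25 steps (Δt=0.5):
t=0.500: state=(5.830)
t=1.000: state=(6.687)
t=1.500: state=(7.218)
t=2.000: state=(7.516)
t=2.500: state=(7.674)
t=3.000: state=(7.756)
t=3.500: state=(7.798)
t=4.000: state=(7.819)
t=4.500: state=(7.829)
t=5.000: state=(7.835)
t=5.500: state=(7.837)
t=6.000: state=(7.839)
t=6.500: state=(7.839)
t=7.000: state=(7.840)
t=7.500: state=(7.840)
t=7.800: state=(7.840)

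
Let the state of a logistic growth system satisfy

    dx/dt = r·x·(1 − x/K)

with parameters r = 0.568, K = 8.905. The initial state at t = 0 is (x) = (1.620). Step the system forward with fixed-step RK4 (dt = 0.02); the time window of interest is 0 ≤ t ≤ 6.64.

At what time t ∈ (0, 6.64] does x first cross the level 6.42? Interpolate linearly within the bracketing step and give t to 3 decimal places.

t = 4.318

t=0.000: state=(1.620)
step 1 (dt=0.02): k1=(0.753), k2=(0.755), k3=(0.755), k4=(0.758); state += dt/6·(k1+2k2+2k3+k4)
t=0.020: state=(1.635)
t=0.040: state=(1.650)
t=0.060: state=(1.666)
continuing one RK4 step at a time; state shown every 25 steps (Δt=0.5):
t=0.500: state=(2.031)
t=1.000: state=(2.510)
t=1.500: state=(3.052)
t=2.000: state=(3.644)
t=2.500: state=(4.267)
t=3.000: state=(4.898)
t=3.500: state=(5.511)
t=4.000: state=(6.084)
t=4.300: state=(6.402)
next step: t=4.320: state=(6.422) — x has crossed 6.42
linear interpolation between t=4.300 (6.40180) and t=4.320 (6.42219) → t≈4.318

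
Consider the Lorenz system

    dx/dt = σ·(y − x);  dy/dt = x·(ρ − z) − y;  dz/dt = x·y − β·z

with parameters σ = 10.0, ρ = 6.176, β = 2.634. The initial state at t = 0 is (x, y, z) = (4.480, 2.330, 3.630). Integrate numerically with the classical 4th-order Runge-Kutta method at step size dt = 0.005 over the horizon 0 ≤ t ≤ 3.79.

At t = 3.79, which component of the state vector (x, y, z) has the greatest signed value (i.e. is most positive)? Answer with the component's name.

t=0.000: state=(4.480, 2.330, 3.630)
step 1 (dt=0.005): k1=(-21.500, 9.076, 0.877), k2=(-20.736, 8.907, 0.846), k3=(-20.759, 8.912, 0.849), k4=(-20.016, 8.749, 0.819); state += dt/6·(k1+2k2+2k3+k4)
t=0.005: state=(4.376, 2.375, 3.634)
t=0.010: state=(4.280, 2.418, 3.638)
t=0.015: state=(4.190, 2.459, 3.642)
continuing one RK4 step at a time; state shown every 40 steps (Δt=0.2):
t=0.200: state=(3.336, 3.501, 3.787)
t=0.400: state=(3.922, 4.233, 4.462)
t=0.600: state=(4.313, 4.355, 5.472)
t=0.800: state=(4.091, 3.866, 5.943)
t=1.000: state=(3.611, 3.399, 5.646)
t=1.200: state=(3.341, 3.289, 5.103)
t=1.400: state=(3.383, 3.465, 4.763)
t=1.600: state=(3.614, 3.745, 4.782)
t=1.800: state=(3.839, 3.918, 5.069)
t=2.000: state=(3.896, 3.874, 5.356)
t=2.200: state=(3.782, 3.704, 5.425)
t=2.400: state=(3.635, 3.577, 5.288)
t=2.600: state=(3.572, 3.568, 5.112)
t=2.800: state=(3.610, 3.648, 5.029)
t=3.000: state=(3.696, 3.737, 5.072)
t=3.200: state=(3.755, 3.770, 5.178)
t=3.400: state=(3.752, 3.737, 5.252)
t=3.600: state=(3.707, 3.681, 5.250)
t=3.790: state=(3.665, 3.650, 5.198)
compare at T: x=3.665, y=3.650, z=5.198

largest component: z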